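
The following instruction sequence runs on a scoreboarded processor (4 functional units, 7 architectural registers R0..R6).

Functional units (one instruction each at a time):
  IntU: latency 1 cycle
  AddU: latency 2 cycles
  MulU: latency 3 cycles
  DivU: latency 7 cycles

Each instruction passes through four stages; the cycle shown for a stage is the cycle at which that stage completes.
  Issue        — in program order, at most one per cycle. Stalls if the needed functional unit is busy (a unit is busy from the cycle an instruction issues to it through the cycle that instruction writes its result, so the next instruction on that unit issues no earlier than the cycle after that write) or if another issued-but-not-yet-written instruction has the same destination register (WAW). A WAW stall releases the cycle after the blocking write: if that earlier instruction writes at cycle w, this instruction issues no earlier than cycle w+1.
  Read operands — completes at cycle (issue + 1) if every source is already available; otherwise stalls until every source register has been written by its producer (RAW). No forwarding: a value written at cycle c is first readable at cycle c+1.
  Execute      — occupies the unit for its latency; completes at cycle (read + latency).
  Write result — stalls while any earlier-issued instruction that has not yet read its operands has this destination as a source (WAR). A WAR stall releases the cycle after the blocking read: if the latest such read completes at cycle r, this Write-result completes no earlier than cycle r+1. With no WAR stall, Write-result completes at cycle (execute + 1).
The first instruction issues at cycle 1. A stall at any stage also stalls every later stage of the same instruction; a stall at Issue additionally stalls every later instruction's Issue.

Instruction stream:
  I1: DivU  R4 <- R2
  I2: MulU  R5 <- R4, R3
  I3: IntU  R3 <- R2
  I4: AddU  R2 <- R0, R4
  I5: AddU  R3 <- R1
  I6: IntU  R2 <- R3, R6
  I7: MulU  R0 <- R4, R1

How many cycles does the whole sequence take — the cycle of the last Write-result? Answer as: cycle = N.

cycle = 22

cycle 1: I1→DivU
cycle 2: I1 RO, I2→MulU
cycle 3: I3→IntU
cycle 4: I3 RO, I4→AddU
cycle 5: I3 EX
cycle 9: I1 EX
cycle 10: I1 WR R4
cycle 11: I2 RO, I4 RO
cycle 12: I3 WR R3
cycle 13: I4 EX
cycle 14: I2 EX, I4 WR R2
cycle 15: I2 WR R5, I5→AddU
cycle 16: I5 RO, I6→IntU
cycle 17: I7→MulU
cycle 18: I5 EX, I7 RO
cycle 19: I5 WR R3
cycle 20: I6 RO
cycle 21: I6 EX, I7 EX
cycle 22: I6 WR R2, I7 WR R0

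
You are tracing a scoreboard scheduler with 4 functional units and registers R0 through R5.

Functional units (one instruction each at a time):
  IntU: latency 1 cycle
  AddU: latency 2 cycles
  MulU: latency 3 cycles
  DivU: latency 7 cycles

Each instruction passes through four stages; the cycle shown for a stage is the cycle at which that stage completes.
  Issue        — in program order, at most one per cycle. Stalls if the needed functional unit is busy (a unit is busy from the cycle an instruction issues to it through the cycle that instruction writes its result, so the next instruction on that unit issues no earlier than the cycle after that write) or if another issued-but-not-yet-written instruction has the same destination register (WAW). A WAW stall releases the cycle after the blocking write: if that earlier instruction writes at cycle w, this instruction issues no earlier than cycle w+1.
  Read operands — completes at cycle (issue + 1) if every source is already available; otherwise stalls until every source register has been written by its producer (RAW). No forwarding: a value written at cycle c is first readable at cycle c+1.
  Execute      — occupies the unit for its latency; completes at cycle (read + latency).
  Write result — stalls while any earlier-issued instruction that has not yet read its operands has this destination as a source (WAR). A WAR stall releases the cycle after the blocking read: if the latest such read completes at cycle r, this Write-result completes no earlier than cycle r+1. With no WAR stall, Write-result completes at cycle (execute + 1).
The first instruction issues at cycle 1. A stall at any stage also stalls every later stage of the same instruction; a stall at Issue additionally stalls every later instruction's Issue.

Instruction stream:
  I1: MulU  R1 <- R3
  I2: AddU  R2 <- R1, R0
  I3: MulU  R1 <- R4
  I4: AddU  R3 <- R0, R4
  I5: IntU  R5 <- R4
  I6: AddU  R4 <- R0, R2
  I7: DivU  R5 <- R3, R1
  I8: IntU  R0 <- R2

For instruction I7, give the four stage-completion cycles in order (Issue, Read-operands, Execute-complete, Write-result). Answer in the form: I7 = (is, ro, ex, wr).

I7 = (17, 18, 25, 26)

  I1 | 1 | 2 | 5 | 6
  I2 | 2 | 7 | 9 | 10   RAW R1: wait I1 write@6
  I3 | 7 | 8 | 11 | 12   struct: MulU busy until I1 writes@6
  I4 | 11 | 12 | 14 | 15   struct: AddU busy until I2 writes@10
  I5 | 12 | 13 | 14 | 15
  I6 | 16 | 17 | 19 | 20   struct: AddU busy until I4 writes@15
  I7 | 17 | 18 | 25 | 26
  I8 | 18 | 19 | 20 | 21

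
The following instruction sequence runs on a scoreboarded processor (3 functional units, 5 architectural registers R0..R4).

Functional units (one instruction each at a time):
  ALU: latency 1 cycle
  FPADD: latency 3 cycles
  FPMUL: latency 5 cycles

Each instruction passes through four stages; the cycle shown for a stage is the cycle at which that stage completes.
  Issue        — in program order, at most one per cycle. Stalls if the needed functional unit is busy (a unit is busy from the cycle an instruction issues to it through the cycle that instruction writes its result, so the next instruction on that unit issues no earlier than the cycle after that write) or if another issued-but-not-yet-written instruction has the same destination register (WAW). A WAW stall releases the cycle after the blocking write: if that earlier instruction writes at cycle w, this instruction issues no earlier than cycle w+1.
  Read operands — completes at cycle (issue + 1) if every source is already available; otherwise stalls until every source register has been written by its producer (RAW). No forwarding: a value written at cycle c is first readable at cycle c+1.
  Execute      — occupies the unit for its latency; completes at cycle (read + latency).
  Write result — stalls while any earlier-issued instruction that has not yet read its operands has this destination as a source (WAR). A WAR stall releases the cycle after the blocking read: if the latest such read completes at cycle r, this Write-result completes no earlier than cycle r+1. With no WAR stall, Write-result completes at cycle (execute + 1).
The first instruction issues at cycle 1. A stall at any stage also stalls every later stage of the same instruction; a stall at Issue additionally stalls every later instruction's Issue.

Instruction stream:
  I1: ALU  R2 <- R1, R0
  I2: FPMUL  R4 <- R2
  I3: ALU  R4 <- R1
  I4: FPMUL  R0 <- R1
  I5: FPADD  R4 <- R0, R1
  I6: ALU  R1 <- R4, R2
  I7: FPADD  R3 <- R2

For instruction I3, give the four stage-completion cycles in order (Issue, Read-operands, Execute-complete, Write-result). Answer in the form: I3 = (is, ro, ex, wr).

I1  is:1  ro:2  ex:3  wr:4
I2  is:2  ro:5  ex:10  wr:11  — RAW R2: wait I1 write@4
I3  is:12  ro:13  ex:14  wr:15  — WAW R4: wait I2 write@11
I4  is:13  ro:14  ex:19  wr:20
I5  is:16  ro:21  ex:24  wr:25  — WAW R4: wait I3 write@15, RAW R0: wait I4 write@20
I6  is:17  ro:26  ex:27  wr:28  — RAW R4: wait I5 write@25
I7  is:26  ro:27  ex:30  wr:31  — struct: FPADD busy until I5 writes@25

I3 = (12, 13, 14, 15)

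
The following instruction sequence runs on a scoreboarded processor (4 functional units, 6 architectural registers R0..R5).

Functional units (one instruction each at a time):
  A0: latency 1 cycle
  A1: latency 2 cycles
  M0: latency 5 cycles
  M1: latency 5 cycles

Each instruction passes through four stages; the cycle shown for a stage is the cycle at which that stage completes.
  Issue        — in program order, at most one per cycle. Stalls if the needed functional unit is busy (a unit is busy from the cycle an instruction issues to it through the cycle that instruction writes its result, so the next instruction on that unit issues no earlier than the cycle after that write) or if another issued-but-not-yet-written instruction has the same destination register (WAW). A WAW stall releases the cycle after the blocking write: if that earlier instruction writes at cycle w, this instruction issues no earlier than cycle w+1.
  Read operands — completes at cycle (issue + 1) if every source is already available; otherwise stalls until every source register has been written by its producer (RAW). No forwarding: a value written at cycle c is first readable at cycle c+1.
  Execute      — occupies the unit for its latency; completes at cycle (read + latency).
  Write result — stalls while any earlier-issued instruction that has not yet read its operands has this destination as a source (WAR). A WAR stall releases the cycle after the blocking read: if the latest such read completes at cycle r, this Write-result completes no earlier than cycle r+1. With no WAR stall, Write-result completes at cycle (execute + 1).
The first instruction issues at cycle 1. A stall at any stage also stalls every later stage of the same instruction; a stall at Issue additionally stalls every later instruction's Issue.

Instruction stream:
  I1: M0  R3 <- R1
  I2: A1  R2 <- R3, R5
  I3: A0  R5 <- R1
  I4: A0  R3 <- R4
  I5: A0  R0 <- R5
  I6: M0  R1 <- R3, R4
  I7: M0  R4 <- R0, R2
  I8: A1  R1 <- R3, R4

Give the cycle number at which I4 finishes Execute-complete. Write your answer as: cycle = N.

cycle = 13

c1: I1 issues→M0
c2: I1 reads | I2 issues→A1
c3: I3 issues→A0
c4: I3 reads
c5: I3 exec-done
c7: I1 exec-done
c8: I1 writes R3
c9: I2 reads
c10: I3 writes R5
c11: I2 exec-done | I4 issues→A0
c12: I2 writes R2 | I4 reads
c13: I4 exec-done
c14: I4 writes R3
c15: I5 issues→A0
c16: I5 reads | I6 issues→M0
c17: I5 exec-done | I6 reads
c18: I5 writes R0
c22: I6 exec-done
c23: I6 writes R1
c24: I7 issues→M0
c25: I7 reads | I8 issues→A1
c30: I7 exec-done
c31: I7 writes R4
c32: I8 reads
c34: I8 exec-done
c35: I8 writes R1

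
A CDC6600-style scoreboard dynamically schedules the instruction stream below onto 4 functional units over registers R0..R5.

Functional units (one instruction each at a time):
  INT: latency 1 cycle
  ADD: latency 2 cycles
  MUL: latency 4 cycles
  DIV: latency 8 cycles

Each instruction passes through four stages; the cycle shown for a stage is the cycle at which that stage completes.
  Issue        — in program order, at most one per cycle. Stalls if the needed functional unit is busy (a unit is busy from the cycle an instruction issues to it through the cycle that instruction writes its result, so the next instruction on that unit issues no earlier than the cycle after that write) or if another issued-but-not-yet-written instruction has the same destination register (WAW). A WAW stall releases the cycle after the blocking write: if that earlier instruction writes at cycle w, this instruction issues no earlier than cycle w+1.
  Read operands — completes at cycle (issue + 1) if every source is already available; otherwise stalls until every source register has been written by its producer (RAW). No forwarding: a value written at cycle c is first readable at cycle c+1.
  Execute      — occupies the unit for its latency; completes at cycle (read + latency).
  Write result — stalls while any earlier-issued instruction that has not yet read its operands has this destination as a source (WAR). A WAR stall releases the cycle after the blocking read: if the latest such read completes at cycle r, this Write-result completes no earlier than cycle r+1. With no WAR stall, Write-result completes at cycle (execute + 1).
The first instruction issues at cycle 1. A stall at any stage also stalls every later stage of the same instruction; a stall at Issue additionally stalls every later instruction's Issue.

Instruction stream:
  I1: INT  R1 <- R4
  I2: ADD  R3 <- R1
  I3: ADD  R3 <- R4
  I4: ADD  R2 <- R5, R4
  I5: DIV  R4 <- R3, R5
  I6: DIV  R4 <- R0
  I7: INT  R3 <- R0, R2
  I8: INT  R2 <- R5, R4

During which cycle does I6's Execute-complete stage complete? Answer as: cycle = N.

1) issue 1, read 2, done 3, write 4
2) issue 2, read 5, done 7, write 8  <RAW R1: wait I1 write@4>
3) issue 9, read 10, done 12, write 13  <struct: ADD busy until I2 writes@8>
4) issue 14, read 15, done 17, write 18  <struct: ADD busy until I3 writes@13>
5) issue 15, read 16, done 24, write 25
6) issue 26, read 27, done 35, write 36  <struct: DIV busy until I5 writes@25>
7) issue 27, read 28, done 29, write 30
8) issue 31, read 37, done 38, write 39  <struct: INT busy until I7 writes@30 / RAW R4: wait I6 write@36>

cycle = 35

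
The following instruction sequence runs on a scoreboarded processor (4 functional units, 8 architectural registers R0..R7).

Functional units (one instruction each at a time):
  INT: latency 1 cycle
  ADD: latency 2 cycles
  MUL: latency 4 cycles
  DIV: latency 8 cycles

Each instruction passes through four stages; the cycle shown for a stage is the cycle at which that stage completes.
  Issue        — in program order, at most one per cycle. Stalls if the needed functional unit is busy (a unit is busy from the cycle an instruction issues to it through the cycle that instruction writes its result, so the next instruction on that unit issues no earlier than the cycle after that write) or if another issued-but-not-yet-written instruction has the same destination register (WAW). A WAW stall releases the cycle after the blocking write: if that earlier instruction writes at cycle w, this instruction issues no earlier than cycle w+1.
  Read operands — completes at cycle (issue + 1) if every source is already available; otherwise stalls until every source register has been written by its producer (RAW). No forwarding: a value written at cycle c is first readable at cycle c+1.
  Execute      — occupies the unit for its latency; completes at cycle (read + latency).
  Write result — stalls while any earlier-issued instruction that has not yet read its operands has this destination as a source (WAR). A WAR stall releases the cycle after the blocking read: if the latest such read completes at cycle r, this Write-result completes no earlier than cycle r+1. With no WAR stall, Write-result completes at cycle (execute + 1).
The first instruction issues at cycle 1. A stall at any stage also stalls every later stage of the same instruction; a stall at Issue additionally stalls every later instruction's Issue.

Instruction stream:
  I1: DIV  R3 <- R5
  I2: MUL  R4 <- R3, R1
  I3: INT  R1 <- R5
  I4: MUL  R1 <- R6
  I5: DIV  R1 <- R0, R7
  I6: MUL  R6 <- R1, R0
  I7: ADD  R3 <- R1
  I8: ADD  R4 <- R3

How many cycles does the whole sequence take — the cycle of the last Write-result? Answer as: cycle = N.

cycle = 44

[1] I1→DIV
[2] I1 RO | I2→MUL
[3] I3→INT
[4] I3 RO
[5] I3 EX
[10] I1 EX
[11] I1 WR R3
[12] I2 RO
[13] I3 WR R1
[16] I2 EX
[17] I2 WR R4
[18] I4→MUL
[19] I4 RO
[23] I4 EX
[24] I4 WR R1
[25] I5→DIV
[26] I5 RO | I6→MUL
[27] I7→ADD
[34] I5 EX
[35] I5 WR R1
[36] I6 RO | I7 RO
[38] I7 EX
[39] I7 WR R3
[40] I6 EX | I8→ADD
[41] I6 WR R6 | I8 RO
[43] I8 EX
[44] I8 WR R4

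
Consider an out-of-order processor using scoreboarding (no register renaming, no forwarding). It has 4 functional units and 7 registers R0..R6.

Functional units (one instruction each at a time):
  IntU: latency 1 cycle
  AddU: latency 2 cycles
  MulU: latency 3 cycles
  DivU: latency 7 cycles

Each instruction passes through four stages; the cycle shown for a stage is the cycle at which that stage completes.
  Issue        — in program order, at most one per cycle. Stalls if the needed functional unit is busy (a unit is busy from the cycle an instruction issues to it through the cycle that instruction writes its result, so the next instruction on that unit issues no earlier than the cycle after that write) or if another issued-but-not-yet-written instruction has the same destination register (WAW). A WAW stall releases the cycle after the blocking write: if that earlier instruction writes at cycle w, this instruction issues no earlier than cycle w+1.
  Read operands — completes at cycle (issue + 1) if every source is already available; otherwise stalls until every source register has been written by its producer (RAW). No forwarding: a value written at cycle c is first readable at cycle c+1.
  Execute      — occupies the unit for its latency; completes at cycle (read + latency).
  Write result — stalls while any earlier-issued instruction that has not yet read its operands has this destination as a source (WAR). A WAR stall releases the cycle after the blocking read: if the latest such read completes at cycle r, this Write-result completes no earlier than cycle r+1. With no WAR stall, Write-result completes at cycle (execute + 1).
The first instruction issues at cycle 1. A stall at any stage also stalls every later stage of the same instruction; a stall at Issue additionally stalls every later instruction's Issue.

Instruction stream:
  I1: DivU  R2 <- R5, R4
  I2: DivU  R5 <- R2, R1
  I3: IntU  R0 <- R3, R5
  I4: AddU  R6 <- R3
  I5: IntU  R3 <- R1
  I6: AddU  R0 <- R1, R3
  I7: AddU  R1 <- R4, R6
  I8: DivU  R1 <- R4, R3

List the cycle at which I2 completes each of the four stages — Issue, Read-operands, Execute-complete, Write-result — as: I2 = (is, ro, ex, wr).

I2 = (11, 12, 19, 20)

cycle 1: I1 issues→DivU
cycle 2: I1 reads
cycle 9: I1 exec-done
cycle 10: I1 writes R2
cycle 11: I2 issues→DivU
cycle 12: I2 reads; I3 issues→IntU
cycle 13: I4 issues→AddU
cycle 14: I4 reads
cycle 16: I4 exec-done
cycle 17: I4 writes R6
cycle 19: I2 exec-done
cycle 20: I2 writes R5
cycle 21: I3 reads
cycle 22: I3 exec-done
cycle 23: I3 writes R0
cycle 24: I5 issues→IntU
cycle 25: I5 reads; I6 issues→AddU
cycle 26: I5 exec-done
cycle 27: I5 writes R3
cycle 28: I6 reads
cycle 30: I6 exec-done
cycle 31: I6 writes R0
cycle 32: I7 issues→AddU
cycle 33: I7 reads
cycle 35: I7 exec-done
cycle 36: I7 writes R1
cycle 37: I8 issues→DivU
cycle 38: I8 reads
cycle 45: I8 exec-done
cycle 46: I8 writes R1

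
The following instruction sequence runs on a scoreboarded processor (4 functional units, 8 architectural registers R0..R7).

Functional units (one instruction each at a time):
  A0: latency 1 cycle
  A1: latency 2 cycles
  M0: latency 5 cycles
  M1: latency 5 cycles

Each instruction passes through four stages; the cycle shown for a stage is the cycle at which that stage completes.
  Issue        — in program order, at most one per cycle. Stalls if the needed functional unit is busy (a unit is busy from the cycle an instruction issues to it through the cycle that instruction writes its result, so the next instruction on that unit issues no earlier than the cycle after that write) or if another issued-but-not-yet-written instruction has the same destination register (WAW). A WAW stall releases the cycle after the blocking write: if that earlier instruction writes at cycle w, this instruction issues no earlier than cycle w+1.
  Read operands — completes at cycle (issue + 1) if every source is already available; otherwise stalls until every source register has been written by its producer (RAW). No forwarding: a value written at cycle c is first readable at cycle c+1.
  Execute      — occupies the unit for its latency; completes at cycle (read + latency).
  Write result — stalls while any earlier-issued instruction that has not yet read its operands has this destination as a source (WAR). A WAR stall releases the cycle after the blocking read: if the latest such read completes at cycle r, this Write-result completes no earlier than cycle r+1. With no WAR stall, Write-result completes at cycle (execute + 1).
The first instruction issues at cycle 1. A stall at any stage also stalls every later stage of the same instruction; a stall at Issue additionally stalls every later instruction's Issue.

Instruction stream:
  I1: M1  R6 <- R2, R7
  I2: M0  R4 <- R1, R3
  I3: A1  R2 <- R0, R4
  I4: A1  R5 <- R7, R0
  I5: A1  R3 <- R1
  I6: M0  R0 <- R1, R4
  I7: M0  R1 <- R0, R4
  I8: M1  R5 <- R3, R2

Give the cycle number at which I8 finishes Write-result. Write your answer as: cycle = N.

cycle = 36

t=1  issue I1 (M1)
t=2  I1 read-ops; issue I2 (M0)
t=3  I2 read-ops; issue I3 (A1)
t=7  I1 finished on M1
t=8  I1→R6; I2 finished on M0
t=9  I2→R4
t=10  I3 read-ops
t=12  I3 finished on A1
t=13  I3→R2
t=14  issue I4 (A1)
t=15  I4 read-ops
t=17  I4 finished on A1
t=18  I4→R5
t=19  issue I5 (A1)
t=20  I5 read-ops; issue I6 (M0)
t=21  I6 read-ops
t=22  I5 finished on A1
t=23  I5→R3
t=26  I6 finished on M0
t=27  I6→R0
t=28  issue I7 (M0)
t=29  I7 read-ops; issue I8 (M1)
t=30  I8 read-ops
t=34  I7 finished on M0
t=35  I7→R1; I8 finished on M1
t=36  I8→R5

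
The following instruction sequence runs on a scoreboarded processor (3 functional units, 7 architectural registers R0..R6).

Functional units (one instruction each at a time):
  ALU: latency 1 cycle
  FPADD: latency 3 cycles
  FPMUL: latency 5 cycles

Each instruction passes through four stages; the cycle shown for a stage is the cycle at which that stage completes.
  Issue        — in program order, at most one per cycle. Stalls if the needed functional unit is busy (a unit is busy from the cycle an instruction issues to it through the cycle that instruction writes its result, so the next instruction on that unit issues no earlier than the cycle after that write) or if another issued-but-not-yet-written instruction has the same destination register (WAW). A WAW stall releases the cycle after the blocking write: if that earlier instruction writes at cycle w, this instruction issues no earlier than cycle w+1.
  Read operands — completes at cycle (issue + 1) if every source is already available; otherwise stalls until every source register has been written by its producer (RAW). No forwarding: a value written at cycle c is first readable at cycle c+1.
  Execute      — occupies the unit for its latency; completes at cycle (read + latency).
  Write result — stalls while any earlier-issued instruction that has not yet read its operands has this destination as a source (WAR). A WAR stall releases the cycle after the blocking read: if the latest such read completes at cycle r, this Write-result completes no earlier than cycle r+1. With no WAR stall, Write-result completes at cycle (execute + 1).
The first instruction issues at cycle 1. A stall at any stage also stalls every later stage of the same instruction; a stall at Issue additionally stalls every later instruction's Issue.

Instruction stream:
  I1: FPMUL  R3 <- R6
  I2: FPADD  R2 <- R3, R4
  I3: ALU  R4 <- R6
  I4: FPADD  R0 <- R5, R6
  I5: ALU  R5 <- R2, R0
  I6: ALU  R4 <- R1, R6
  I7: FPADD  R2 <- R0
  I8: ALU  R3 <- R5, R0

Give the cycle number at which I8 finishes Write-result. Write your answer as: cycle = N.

[I1] 1/2/7/8
[I2] 2/9/12/13  (RAW R3: wait I1 write@8)
[I3] 3/4/5/10  (WAR R4: wait I2 read@9)
[I4] 14/15/18/19  (struct: FPADD busy until I2 writes@13)
[I5] 15/20/21/22  (RAW R0: wait I4 write@19)
[I6] 23/24/25/26  (struct: ALU busy until I5 writes@22)
[I7] 24/25/28/29
[I8] 27/28/29/30  (struct: ALU busy until I6 writes@26)

cycle = 30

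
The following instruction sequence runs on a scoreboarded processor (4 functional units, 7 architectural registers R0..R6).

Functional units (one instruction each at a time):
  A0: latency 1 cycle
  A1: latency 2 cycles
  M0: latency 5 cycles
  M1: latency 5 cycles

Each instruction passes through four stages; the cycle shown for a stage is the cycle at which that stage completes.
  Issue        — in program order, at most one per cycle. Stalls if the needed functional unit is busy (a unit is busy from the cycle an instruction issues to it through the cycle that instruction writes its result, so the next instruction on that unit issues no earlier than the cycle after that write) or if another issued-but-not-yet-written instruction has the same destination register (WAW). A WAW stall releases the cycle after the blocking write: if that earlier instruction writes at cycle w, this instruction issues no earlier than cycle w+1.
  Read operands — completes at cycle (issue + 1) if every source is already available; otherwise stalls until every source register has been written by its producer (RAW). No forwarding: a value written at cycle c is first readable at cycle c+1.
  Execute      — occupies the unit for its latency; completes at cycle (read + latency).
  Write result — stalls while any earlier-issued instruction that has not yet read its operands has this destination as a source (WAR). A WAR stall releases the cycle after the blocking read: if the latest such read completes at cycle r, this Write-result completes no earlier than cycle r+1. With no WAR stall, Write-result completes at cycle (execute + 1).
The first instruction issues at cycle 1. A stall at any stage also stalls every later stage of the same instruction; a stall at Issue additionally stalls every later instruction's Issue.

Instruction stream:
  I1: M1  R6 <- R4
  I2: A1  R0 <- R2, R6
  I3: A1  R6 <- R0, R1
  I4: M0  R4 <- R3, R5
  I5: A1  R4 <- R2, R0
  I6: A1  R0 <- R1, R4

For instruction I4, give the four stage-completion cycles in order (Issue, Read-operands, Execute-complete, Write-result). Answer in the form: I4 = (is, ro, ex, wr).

I4 = (14, 15, 20, 21)

I1: IS=1 RO=2 EX=7 WR=8
I2: IS=2 RO=9 EX=11 WR=12  [RAW R6: wait I1 write@8]
I3: IS=13 RO=14 EX=16 WR=17  [struct: A1 busy until I2 writes@12]
I4: IS=14 RO=15 EX=20 WR=21
I5: IS=22 RO=23 EX=25 WR=26  [WAW R4: wait I4 write@21]
I6: IS=27 RO=28 EX=30 WR=31  [struct: A1 busy until I5 writes@26]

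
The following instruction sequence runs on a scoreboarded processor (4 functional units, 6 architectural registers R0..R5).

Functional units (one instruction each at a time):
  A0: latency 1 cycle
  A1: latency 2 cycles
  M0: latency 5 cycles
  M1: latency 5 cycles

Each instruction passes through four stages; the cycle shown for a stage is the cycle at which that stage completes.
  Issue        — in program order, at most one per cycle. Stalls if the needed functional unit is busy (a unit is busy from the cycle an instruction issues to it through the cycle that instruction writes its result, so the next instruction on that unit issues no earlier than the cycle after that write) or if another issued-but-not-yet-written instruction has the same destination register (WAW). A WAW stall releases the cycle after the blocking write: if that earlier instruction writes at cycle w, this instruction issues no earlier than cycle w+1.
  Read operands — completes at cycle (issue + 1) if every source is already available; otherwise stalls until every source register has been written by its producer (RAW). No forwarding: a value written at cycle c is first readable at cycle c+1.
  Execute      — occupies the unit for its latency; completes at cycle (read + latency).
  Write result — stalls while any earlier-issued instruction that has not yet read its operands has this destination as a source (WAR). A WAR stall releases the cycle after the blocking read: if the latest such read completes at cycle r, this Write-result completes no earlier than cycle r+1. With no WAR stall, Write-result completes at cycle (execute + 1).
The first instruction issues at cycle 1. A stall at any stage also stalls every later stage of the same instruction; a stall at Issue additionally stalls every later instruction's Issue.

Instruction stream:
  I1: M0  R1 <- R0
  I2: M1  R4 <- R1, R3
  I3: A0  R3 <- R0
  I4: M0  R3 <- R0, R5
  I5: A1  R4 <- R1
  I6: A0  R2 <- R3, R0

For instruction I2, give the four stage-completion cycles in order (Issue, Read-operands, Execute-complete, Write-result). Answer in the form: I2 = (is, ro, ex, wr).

I2 = (2, 9, 14, 15)

cycle 1: I1 issues→M0
cycle 2: I1 reads; I2 issues→M1
cycle 3: I3 issues→A0
cycle 4: I3 reads
cycle 5: I3 exec-done
cycle 7: I1 exec-done
cycle 8: I1 writes R1
cycle 9: I2 reads
cycle 10: I3 writes R3
cycle 11: I4 issues→M0
cycle 12: I4 reads
cycle 14: I2 exec-done
cycle 15: I2 writes R4
cycle 16: I5 issues→A1
cycle 17: I4 exec-done; I5 reads; I6 issues→A0
cycle 18: I4 writes R3
cycle 19: I5 exec-done; I6 reads
cycle 20: I5 writes R4; I6 exec-done
cycle 21: I6 writes R2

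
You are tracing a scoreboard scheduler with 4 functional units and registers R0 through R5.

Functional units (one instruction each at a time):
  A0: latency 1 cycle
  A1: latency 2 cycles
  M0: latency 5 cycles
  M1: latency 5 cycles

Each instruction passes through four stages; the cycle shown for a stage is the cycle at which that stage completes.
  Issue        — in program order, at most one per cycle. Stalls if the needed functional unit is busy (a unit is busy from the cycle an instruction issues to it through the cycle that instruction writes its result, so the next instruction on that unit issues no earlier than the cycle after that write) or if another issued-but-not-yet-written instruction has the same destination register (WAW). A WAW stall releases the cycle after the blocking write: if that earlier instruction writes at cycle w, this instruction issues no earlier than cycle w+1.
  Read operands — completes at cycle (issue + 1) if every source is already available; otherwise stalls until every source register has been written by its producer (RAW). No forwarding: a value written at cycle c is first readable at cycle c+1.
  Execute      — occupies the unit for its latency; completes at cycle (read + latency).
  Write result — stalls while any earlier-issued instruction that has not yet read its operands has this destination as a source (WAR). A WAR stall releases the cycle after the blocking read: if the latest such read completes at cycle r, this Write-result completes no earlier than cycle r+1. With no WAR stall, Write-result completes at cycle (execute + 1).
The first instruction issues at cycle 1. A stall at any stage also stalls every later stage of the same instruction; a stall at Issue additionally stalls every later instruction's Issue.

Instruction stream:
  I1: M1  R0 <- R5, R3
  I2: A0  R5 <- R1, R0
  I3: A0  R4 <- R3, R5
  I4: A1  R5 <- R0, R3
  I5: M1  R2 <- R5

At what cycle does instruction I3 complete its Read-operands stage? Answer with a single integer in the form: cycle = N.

  I1 | 1 | 2 | 7 | 8
  I2 | 2 | 9 | 10 | 11   RAW R0: wait I1 write@8
  I3 | 12 | 13 | 14 | 15   struct: A0 busy until I2 writes@11
  I4 | 13 | 14 | 16 | 17
  I5 | 14 | 18 | 23 | 24   RAW R5: wait I4 write@17

cycle = 13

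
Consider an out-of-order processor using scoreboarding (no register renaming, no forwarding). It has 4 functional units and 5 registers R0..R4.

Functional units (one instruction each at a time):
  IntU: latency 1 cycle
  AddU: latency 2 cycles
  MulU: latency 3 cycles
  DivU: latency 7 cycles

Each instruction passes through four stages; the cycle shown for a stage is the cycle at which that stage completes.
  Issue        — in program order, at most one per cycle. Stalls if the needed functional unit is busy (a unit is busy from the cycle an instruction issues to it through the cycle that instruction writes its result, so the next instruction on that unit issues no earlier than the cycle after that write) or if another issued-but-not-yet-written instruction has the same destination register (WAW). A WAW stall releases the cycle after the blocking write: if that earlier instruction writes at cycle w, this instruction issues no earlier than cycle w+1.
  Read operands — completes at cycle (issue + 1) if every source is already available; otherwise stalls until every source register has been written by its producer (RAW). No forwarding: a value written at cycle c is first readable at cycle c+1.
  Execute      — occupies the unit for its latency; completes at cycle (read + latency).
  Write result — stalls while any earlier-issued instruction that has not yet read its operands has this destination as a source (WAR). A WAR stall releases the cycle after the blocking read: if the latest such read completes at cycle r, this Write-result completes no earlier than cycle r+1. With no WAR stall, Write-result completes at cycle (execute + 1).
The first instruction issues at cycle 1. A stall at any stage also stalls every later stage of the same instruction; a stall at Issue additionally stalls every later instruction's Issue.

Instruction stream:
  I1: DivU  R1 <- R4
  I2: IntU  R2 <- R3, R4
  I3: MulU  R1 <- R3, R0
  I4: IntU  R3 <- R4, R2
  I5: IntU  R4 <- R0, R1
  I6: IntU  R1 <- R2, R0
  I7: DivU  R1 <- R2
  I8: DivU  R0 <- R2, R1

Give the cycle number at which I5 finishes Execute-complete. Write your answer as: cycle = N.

t=1  I1 issues→DivU
t=2  I1 reads | I2 issues→IntU
t=3  I2 reads
t=4  I2 exec-done
t=5  I2 writes R2
t=9  I1 exec-done
t=10  I1 writes R1
t=11  I3 issues→MulU
t=12  I3 reads | I4 issues→IntU
t=13  I4 reads
t=14  I4 exec-done
t=15  I3 exec-done | I4 writes R3
t=16  I3 writes R1 | I5 issues→IntU
t=17  I5 reads
t=18  I5 exec-done
t=19  I5 writes R4
t=20  I6 issues→IntU
t=21  I6 reads
t=22  I6 exec-done
t=23  I6 writes R1
t=24  I7 issues→DivU
t=25  I7 reads
t=32  I7 exec-done
t=33  I7 writes R1
t=34  I8 issues→DivU
t=35  I8 reads
t=42  I8 exec-done
t=43  I8 writes R0

cycle = 18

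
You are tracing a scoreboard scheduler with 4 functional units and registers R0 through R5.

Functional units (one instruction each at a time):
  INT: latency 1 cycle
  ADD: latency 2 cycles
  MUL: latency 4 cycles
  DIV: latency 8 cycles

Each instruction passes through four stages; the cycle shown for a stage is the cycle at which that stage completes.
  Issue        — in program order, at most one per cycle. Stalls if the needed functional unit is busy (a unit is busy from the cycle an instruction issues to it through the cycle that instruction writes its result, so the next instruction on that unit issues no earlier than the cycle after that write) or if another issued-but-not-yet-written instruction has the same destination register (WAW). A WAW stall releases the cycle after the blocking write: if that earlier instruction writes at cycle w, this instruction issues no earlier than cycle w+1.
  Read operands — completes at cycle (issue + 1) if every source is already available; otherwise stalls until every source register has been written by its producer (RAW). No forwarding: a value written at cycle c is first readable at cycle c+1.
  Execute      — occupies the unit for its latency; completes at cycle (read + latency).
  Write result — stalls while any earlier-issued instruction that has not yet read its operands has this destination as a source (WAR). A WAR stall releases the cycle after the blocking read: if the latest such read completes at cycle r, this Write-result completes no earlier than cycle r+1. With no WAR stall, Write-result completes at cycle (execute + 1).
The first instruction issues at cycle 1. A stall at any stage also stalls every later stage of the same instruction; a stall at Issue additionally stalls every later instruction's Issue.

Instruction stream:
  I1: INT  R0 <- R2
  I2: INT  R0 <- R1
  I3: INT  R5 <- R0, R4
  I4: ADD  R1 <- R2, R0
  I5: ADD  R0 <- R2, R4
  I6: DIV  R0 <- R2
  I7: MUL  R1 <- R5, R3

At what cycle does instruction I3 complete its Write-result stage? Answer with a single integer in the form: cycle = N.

cycle = 12

cycle 1: I1 dispatched to INT
cycle 2: I1 operands ready
cycle 3: I1 complete
cycle 4: R0←I1
cycle 5: I2 dispatched to INT
cycle 6: I2 operands ready
cycle 7: I2 complete
cycle 8: R0←I2
cycle 9: I3 dispatched to INT
cycle 10: I3 operands ready; I4 dispatched to ADD
cycle 11: I3 complete; I4 operands ready
cycle 12: R5←I3
cycle 13: I4 complete
cycle 14: R1←I4
cycle 15: I5 dispatched to ADD
cycle 16: I5 operands ready
cycle 18: I5 complete
cycle 19: R0←I5
cycle 20: I6 dispatched to DIV
cycle 21: I6 operands ready; I7 dispatched to MUL
cycle 22: I7 operands ready
cycle 26: I7 complete
cycle 27: R1←I7
cycle 29: I6 complete
cycle 30: R0←I6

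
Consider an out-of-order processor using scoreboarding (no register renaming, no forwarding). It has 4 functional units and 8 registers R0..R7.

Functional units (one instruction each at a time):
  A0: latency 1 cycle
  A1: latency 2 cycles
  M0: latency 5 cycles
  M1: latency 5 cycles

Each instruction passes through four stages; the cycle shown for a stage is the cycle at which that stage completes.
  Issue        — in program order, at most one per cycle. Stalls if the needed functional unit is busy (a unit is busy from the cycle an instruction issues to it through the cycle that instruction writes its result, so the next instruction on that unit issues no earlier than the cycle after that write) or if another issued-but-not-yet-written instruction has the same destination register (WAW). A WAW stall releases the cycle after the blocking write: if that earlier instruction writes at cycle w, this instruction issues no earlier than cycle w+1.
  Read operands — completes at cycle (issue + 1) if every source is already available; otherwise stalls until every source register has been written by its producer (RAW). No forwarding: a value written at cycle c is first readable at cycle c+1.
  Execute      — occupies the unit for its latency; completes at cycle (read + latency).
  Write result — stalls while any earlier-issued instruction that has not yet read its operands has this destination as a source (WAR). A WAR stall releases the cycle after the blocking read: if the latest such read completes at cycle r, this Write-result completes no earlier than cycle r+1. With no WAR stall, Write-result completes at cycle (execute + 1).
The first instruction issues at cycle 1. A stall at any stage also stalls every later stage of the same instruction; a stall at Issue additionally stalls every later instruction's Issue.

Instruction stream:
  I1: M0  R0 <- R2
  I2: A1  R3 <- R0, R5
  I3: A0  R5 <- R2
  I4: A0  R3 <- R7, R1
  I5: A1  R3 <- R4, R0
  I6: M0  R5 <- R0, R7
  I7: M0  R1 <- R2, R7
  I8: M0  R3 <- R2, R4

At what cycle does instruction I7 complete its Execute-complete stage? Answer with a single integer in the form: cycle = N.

  I1 | 1 | 2 | 7 | 8
  I2 | 2 | 9 | 11 | 12   RAW R0: wait I1 write@8
  I3 | 3 | 4 | 5 | 10   WAR R5: wait I2 read@9
  I4 | 13 | 14 | 15 | 16   WAW R3: wait I2 write@12
  I5 | 17 | 18 | 20 | 21   WAW R3: wait I4 write@16
  I6 | 18 | 19 | 24 | 25
  I7 | 26 | 27 | 32 | 33   struct: M0 busy until I6 writes@25
  I8 | 34 | 35 | 40 | 41   struct: M0 busy until I7 writes@33

cycle = 32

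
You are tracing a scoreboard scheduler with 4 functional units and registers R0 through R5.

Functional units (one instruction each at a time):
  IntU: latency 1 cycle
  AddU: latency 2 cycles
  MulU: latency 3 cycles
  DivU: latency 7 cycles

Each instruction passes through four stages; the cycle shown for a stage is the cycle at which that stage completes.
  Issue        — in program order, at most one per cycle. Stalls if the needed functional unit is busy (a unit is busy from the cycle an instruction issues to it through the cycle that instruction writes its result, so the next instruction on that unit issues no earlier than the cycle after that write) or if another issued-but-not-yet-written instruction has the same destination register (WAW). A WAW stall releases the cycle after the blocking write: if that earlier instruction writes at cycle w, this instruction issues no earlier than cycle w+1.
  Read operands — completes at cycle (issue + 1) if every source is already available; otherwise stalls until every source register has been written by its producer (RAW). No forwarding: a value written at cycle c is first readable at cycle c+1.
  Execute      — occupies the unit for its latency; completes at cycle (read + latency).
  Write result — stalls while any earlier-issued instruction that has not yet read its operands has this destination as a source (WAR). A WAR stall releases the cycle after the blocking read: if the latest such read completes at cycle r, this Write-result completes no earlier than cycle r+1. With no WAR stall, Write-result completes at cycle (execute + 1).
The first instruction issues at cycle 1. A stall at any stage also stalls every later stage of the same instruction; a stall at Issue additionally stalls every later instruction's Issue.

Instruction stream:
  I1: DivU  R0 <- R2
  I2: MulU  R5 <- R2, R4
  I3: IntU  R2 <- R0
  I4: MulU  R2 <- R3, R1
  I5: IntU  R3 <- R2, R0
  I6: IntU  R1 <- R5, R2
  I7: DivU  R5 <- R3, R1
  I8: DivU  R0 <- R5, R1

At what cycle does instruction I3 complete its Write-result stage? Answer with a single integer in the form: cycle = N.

cycle 1: I1 dispatched to DivU
cycle 2: I1 operands ready; I2 dispatched to MulU
cycle 3: I2 operands ready; I3 dispatched to IntU
cycle 6: I2 complete
cycle 7: R5←I2
cycle 9: I1 complete
cycle 10: R0←I1
cycle 11: I3 operands ready
cycle 12: I3 complete
cycle 13: R2←I3
cycle 14: I4 dispatched to MulU
cycle 15: I4 operands ready; I5 dispatched to IntU
cycle 18: I4 complete
cycle 19: R2←I4
cycle 20: I5 operands ready
cycle 21: I5 complete
cycle 22: R3←I5
cycle 23: I6 dispatched to IntU
cycle 24: I6 operands ready; I7 dispatched to DivU
cycle 25: I6 complete
cycle 26: R1←I6
cycle 27: I7 operands ready
cycle 34: I7 complete
cycle 35: R5←I7
cycle 36: I8 dispatched to DivU
cycle 37: I8 operands ready
cycle 44: I8 complete
cycle 45: R0←I8

cycle = 13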